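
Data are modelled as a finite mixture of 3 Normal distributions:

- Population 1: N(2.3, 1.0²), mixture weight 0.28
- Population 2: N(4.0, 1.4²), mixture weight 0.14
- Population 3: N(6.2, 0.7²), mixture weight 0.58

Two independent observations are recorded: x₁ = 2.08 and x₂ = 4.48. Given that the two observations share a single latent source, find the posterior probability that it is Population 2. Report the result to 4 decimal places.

0.5088

Posterior ∝ prior × likelihood, so P(k | x) ∝ π_k f_k(x); normalise over all components.
Since both observations come from the same component, the likelihood for component k is f_k(x₁)·f_k(x₂).
  p_1 = [0.389404] × [0.0370629] = 0.0144324
  p_2 = [0.111267] × [0.268693] = 0.0298968
  p_3 = [1.71189e-08] × [0.0278467] = 4.76707e-10
Weight by the priors:
  π_1·p_1 = 0.28 × 0.0144324 = 0.00404108
  π_2·p_2 = 0.14 × 0.0298968 = 0.00418555
  π_3·p_3 = 0.58 × 4.76707e-10 = 2.7649e-10
Normaliser: 0.00404108 + 0.00418555 + 2.7649e-10 = 0.00822663
So the posterior for Population 2 is 0.00418555 / 0.00822663 ≈ 0.5088.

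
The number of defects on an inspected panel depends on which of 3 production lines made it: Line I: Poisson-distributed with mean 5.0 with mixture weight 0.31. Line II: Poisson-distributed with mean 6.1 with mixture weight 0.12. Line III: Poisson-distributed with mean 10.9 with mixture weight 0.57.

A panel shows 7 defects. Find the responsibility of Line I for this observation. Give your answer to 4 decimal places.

0.3708

By Bayes' theorem, P(k | x) = π_k f_k(x) / Σ_j π_j f_j(x).
Evaluate each component's likelihood at the observed value:
  f_I = e^(−5.0)·5.0^7/7! = 0.104445
  f_II = e^(−6.1)·6.1^7/7! = 0.139856
  f_III = e^(−10.9)·10.9^7/7! = 0.0669492
Weight by the priors:
  π_I·f_I = 0.31 × 0.104445 = 0.0323779
  π_II·f_II = 0.12 × 0.139856 = 0.0167828
  π_III·f_III = 0.57 × 0.0669492 = 0.038161
Denominator: 0.0323779 + 0.0167828 + 0.038161 = 0.0873217
Responsibility of Line I: 0.0323779 / 0.0873217 ≈ 0.3708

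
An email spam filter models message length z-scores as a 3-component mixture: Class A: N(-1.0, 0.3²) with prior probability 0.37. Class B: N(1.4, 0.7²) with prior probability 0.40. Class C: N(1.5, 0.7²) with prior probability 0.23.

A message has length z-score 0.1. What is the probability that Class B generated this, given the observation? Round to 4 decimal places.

0.6891

Apply Bayes' rule: the posterior for each component is proportional to its prior times its likelihood at x.
Component likelihoods at x = 0.1:
  L_A = 0.0016009
  L_B = 0.101596
  L_C = 0.07713
Multiply by the mixture weights:
  π_A·L_A = 0.37 × 0.0016009 = 0.000592334
  π_B·L_B = 0.40 × 0.101596 = 0.0406383
  π_C·L_C = 0.23 × 0.07713 = 0.0177399
Evidence: 0.000592334 + 0.0406383 + 0.0177399 = 0.0589705
P(Class B | x) = 0.0406383 / 0.0589705 ≈ 0.6891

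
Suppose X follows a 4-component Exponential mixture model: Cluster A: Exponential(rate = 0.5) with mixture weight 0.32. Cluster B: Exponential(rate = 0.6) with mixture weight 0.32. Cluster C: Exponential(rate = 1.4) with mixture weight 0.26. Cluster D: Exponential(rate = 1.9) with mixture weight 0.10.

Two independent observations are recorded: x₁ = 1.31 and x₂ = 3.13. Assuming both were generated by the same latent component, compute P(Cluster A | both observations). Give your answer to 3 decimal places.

Apply Bayes' rule: the posterior for each component is proportional to its prior times its likelihood at x.
Since both observations come from the same component, the likelihood for component k is f_k(x₁)·f_k(x₂).
  L_A = [0.5·e^(−0.5·1.31) = 0.5·e^(−0.6550) = 0.259721] × [0.104544] = 0.0271523
  L_B = [0.6·e^(−0.6·1.31) = 0.6·e^(−0.7860) = 0.273398] × [0.0917374] = 0.0250808
  L_C = [1.4·e^(−1.4·1.31) = 1.4·e^(−1.8340) = 0.223682] × [0.0175005] = 0.00391455
  L_D = [1.9·e^(−1.9·1.31) = 1.9·e^(−2.4890) = 0.157687] × [0.00496597] = 0.000783067
Prior × likelihood for each component:
  P(Z=A)·L_A = 0.32 × 0.0271523 = 0.00868873
  P(Z=B)·L_B = 0.32 × 0.0250808 = 0.00802587
  P(Z=C)·L_C = 0.26 × 0.00391455 = 0.00101778
  P(Z=D)·L_D = 0.10 × 0.000783067 = 7.83067e-05
Marginal: 0.00868873 + 0.00802587 + 0.00101778 + 7.83067e-05 = 0.0178107
So the posterior for Cluster A is 0.00868873 / 0.0178107 ≈ 0.488.

0.488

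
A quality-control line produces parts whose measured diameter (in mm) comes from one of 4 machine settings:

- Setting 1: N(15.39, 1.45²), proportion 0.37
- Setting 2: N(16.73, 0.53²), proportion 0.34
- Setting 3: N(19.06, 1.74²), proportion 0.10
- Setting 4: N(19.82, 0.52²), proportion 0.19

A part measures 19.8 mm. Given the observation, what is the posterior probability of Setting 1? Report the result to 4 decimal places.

P(component k | x) = P(Z=k)·f_k(x) / marginal(x), where marginal(x) = Σ_j P(Z=j)·f_j(x).
Normal densities:
  f_1 = (1/(1.45·√(2π)))·exp(−(19.8−15.39)²/(2·1.45²)) = 0.275133·exp(-4.62499) = 0.00269732
  f_2 = (1/(0.53·√(2π)))·exp(−(19.8−16.73)²/(2·0.53²)) = 0.752721·exp(-16.77625) = 3.89762e-08
  f_3 = (1/(1.74·√(2π)))·exp(−(19.8−19.06)²/(2·1.74²)) = 0.229277·exp(-0.09043) = 0.209452
  f_4 = (1/(0.52·√(2π)))·exp(−(19.8−19.82)²/(2·0.52²)) = 0.767197·exp(-0.00074) = 0.766629
Unnormalised posteriors:
  P(Z=1)·f_1 = 0.37 × 0.00269732 = 0.000998009
  P(Z=2)·f_2 = 0.34 × 3.89762e-08 = 1.32519e-08
  P(Z=3)·f_3 = 0.10 × 0.209452 = 0.0209452
  P(Z=4)·f_4 = 0.19 × 0.766629 = 0.14566
Evidence: 0.000998009 + 1.32519e-08 + 0.0209452 + 0.14566 = 0.167603
Responsibility of Setting 1: 0.000998009 / 0.167603 ≈ 0.0060

0.0060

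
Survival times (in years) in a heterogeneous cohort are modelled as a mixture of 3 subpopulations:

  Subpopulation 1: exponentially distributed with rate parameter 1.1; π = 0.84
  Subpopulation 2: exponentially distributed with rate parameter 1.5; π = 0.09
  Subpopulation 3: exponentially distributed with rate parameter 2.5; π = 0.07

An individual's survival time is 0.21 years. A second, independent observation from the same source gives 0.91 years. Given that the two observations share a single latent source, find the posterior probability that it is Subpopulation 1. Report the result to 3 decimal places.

Apply Bayes' rule: the posterior for each component is proportional to its prior times its likelihood at x.
Since both observations come from the same component, the likelihood for component k is f_k(x₁)·f_k(x₂).
  p_1 = [0.873113] × [0.404263] = 0.352967
  p_2 = [1.09468] × [0.383071] = 0.419341
  p_3 = [1.47889] × [0.256992] = 0.380063
Weight by the priors:
  P(Z=1)·p_1 = 0.84 × 0.352967 = 0.296493
  P(Z=2)·p_2 = 0.09 × 0.419341 = 0.0377407
  P(Z=3)·p_3 = 0.07 × 0.380063 = 0.0266044
Marginal: 0.296493 + 0.0377407 + 0.0266044 = 0.360838
Responsibility of Subpopulation 1: 0.296493 / 0.360838 ≈ 0.822

0.822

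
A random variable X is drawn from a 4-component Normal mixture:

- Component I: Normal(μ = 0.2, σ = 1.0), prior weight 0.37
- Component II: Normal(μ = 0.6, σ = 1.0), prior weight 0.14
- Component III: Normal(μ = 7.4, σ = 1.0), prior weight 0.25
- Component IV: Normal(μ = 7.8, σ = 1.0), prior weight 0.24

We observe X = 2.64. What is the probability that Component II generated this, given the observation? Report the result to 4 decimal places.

P(component k | x) = π_k·f_k(x) / marginal(x), where marginal(x) = Σ_j π_j·f_j(x).
Evaluate each component's likelihood at the observed value:
  p_I = 0.0203284
  p_II = 0.0498001
  p_III = 4.79595e-06
  p_IV = 6.5953e-07
Unnormalised posteriors:
  π_I·p_I = 0.37 × 0.0203284 = 0.00752149
  π_II·p_II = 0.14 × 0.0498001 = 0.00697201
  π_III·p_III = 0.25 × 4.79595e-06 = 1.19899e-06
  π_IV·p_IV = 0.24 × 6.5953e-07 = 1.58287e-07
Evidence: 0.00752149 + 0.00697201 + 1.19899e-06 + 1.58287e-07 = 0.0144949
So the posterior for Component II is 0.00697201 / 0.0144949 ≈ 0.4810.

0.4810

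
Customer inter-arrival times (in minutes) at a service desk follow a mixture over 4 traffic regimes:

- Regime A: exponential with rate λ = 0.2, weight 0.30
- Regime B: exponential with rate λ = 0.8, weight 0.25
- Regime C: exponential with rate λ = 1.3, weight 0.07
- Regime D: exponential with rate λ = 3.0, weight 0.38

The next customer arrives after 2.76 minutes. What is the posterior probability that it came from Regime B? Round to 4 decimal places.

The responsibility of component k is π_k f_k(x) divided by Σ_j π_j f_j(x).
Component likelihoods at x = 2.76 minutes:
  f_A = 0.2·e^(−0.2·2.76) = 0.2·e^(−0.5520) = 0.115159
  f_B = 0.8·e^(−0.8·2.76) = 0.8·e^(−2.2080) = 0.0879362
  f_C = 1.3·e^(−1.3·2.76) = 1.3·e^(−3.5880) = 0.0359497
  f_D = 3.0·e^(−3.0·2.76) = 3.0·e^(−8.2800) = 0.000760612
Multiply by the mixture weights:
  π_A·f_A = 0.30 × 0.115159 = 0.0345478
  π_B·f_B = 0.25 × 0.0879362 = 0.0219841
  π_C·f_C = 0.07 × 0.0359497 = 0.00251648
  π_D·f_D = 0.38 × 0.000760612 = 0.000289032
Sum: 0.0345478 + 0.0219841 + 0.00251648 + 0.000289032 = 0.0593374
Responsibility of Regime B: 0.0219841 / 0.0593374 ≈ 0.3705

0.3705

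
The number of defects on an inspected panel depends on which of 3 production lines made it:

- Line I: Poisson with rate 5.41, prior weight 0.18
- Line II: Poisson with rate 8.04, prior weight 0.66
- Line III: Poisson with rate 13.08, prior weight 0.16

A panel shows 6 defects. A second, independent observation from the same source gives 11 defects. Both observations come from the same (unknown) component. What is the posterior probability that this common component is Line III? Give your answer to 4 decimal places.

0.0361

Posterior ∝ prior × likelihood, so P(k | x) ∝ w_k f_k(x); normalise over all components.
Since both observations come from the same component, the likelihood for component k is f_k(x₁)·f_k(x₂).
  L_I = [0.155711] × [0.0130161] = 0.00202674
  L_II = [0.120914] × [0.0732712] = 0.0088595
  L_III = [0.0145125] × [0.100221] = 0.00145445
Multiply by the mixture weights:
  w_I·L_I = 0.18 × 0.00202674 = 0.000364814
  w_II·L_II = 0.66 × 0.0088595 = 0.00584727
  w_III·L_III = 0.16 × 0.00145445 = 0.000232713
Sum: 0.000364814 + 0.00584727 + 0.000232713 = 0.0064448
So the posterior for Line III is 0.000232713 / 0.0064448 ≈ 0.0361.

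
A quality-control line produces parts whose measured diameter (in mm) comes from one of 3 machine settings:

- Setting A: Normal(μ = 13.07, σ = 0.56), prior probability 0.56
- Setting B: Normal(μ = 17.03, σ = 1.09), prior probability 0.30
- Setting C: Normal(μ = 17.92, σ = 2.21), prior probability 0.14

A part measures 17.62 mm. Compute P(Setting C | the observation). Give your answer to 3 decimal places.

By Bayes' theorem, P(k | x) = w_k f_k(x) / Σ_j w_j f_j(x).
Component likelihoods at x = 17.62 mm:
  f_A = 3.29315e-15
  f_B = 0.316127
  f_C = 0.178861
Multiply by the mixture weights:
  w_A·f_A = 0.56 × 3.29315e-15 = 1.84416e-15
  w_B·f_B = 0.30 × 0.316127 = 0.0948382
  w_C·f_C = 0.14 × 0.178861 = 0.0250406
Normaliser: 1.84416e-15 + 0.0948382 + 0.0250406 = 0.119879
P(Setting C | data) ≈ 0.209

0.209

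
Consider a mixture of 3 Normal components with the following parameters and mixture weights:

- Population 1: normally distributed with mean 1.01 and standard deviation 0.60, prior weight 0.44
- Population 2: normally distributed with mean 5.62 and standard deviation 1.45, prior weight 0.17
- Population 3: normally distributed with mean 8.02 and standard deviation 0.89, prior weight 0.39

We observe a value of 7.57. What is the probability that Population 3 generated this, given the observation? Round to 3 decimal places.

The responsibility of component k is P(Z=k) f_k(x) divided by Σ_j P(Z=j) f_j(x).
Component likelihoods at x = 7.57:
  p_1 = 7.33601e-27
  p_2 = 0.111383
  p_3 = 0.394463
Multiply by the mixture weights:
  P(Z=1)·p_1 = 0.44 × 7.33601e-27 = 3.22785e-27
  P(Z=2)·p_2 = 0.17 × 0.111383 = 0.0189351
  P(Z=3)·p_3 = 0.39 × 0.394463 = 0.153841
Sum: 3.22785e-27 + 0.0189351 + 0.153841 = 0.172776
P(Population 3 | data) ≈ 0.890

0.890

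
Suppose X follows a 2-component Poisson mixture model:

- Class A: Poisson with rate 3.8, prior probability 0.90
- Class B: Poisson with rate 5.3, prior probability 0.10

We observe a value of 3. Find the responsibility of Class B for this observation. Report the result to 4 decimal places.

0.0630

Posterior ∝ prior × likelihood, so P(k | x) ∝ π_k f_k(x); normalise over all components.
Evaluate each component's likelihood at the observed value:
  p_A = 0.204588
  p_B = 0.123856
Multiply by the mixture weights:
  π_A·p_A = 0.90 × 0.204588 = 0.184129
  π_B·p_B = 0.10 × 0.123856 = 0.0123856
Denominator: 0.184129 + 0.0123856 = 0.196515
So the posterior for Class B is 0.0123856 / 0.196515 ≈ 0.0630.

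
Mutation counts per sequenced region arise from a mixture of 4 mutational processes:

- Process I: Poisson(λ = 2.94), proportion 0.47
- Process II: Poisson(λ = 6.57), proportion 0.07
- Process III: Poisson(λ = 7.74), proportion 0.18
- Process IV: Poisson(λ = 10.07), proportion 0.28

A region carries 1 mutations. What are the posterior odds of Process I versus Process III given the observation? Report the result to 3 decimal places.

120.516

Since P(k|x) ∝ π_k f_k(x), the posterior odds are π_i f_i(x) / (π_j f_j(x)).
Poisson probabilities:
  L_I = 0.155425
  L_II = 0.00920981
  L_III = 0.00336745
  L_IV = 0.000426269
Odds = (0.47/0.18) × (0.155425/0.00336745) = 2.61111 × 46.1551 ≈ 120.516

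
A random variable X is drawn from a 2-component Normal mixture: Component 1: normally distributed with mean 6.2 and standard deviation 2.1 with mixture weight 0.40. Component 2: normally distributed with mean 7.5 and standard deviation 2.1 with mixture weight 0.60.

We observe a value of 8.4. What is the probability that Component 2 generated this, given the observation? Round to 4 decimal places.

0.7032

Posterior ∝ prior × likelihood, so P(k | x) ∝ π_k f_k(x); normalise over all components.
Component likelihoods at x = 8.4:
  p_1 = 0.109741
  p_2 = 0.173303
Prior × likelihood for each component:
  π_1·p_1 = 0.40 × 0.109741 = 0.0438966
  π_2·p_2 = 0.60 × 0.173303 = 0.103982
Evidence: 0.0438966 + 0.103982 = 0.147878
P(Component 2 | 8.4) ≈ 0.7032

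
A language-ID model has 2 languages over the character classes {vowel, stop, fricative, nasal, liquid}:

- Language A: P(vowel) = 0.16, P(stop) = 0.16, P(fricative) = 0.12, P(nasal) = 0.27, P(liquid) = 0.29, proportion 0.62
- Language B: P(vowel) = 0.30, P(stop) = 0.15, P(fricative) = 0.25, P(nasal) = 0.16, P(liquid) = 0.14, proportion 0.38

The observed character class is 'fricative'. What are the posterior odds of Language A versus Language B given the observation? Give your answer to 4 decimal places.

Posterior odds = (P(Z=i) f_i(x)) / (P(Z=j) f_j(x)); the normalising sum cancels.
Evaluate each component's likelihood at the observed value:
  L_A = 0.12
  L_B = 0.25
0.0744 / 0.095 ≈ 0.7832

0.7832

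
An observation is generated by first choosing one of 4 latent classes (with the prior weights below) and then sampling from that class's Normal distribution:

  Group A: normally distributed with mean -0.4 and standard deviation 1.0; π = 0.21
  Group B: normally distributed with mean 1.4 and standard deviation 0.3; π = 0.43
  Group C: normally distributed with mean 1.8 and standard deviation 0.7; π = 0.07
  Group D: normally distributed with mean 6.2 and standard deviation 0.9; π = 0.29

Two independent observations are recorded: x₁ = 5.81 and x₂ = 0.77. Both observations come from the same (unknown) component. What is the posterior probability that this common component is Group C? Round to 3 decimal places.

0.445

Posterior ∝ prior × likelihood, so P(k | x) ∝ w_k f_k(x); normalise over all components.
Since both observations come from the same component, the likelihood for component k is f_k(x₁)·f_k(x₂).
  p_A = [(1/(1.0·√(2π)))·exp(−(5.81−-0.4)²/(2·1.0²)) = 0.398942·exp(-19.28205) = 1.68586e-09] × [0.201214] = 3.39218e-10
  p_B = [(1/(0.3·√(2π)))·exp(−(5.81−1.4)²/(2·0.3²)) = 1.329808·exp(-108.04500) = 1.58651e-47] × [0.146612] = 2.32601e-48
  p_C = [(1/(0.7·√(2π)))·exp(−(5.81−1.8)²/(2·0.7²)) = 0.569918·exp(-16.40827) = 4.26376e-08] × [0.193048] = 8.23112e-09
  p_D = [(1/(0.9·√(2π)))·exp(−(5.81−6.2)²/(2·0.9²)) = 0.443269·exp(-0.09389) = 0.403545] × [5.52417e-09] = 2.22925e-09
Weight by the priors:
  w_A·p_A = 0.21 × 3.39218e-10 = 7.12359e-11
  w_B·p_B = 0.43 × 2.32601e-48 = 1.00018e-48
  w_C·p_C = 0.07 × 8.23112e-09 = 5.76179e-10
  w_D·p_D = 0.29 × 2.22925e-09 = 6.46483e-10
Evidence: 7.12359e-11 + 1.00018e-48 + 5.76179e-10 + 6.46483e-10 = 1.2939e-09
Responsibility of Group C: 5.76179e-10 / 1.2939e-09 ≈ 0.445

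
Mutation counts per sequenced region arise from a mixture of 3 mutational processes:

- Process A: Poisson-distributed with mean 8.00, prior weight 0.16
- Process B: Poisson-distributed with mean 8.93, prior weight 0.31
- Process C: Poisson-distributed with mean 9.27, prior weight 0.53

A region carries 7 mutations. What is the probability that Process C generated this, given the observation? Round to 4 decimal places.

0.4961

P(component k | x) = P(Z=k)·f_k(x) / marginal(x), where marginal(x) = Σ_j P(Z=j)·f_j(x).
Poisson probabilities:
  f_A = e^(−8.00)·8.00^7/7! = 0.139587
  f_B = e^(−8.93)·8.93^7/7! = 0.118927
  f_C = e^(−9.27)·9.27^7/7! = 0.109956
Unnormalised posteriors:
  P(Z=A)·f_A = 0.16 × 0.139587 = 0.0223338
  P(Z=B)·f_B = 0.31 × 0.118927 = 0.0368673
  P(Z=C)·f_C = 0.53 × 0.109956 = 0.0582765
Evidence: 0.0223338 + 0.0368673 + 0.0582765 = 0.117478
P(Process C | 7 mutations) ≈ 0.4961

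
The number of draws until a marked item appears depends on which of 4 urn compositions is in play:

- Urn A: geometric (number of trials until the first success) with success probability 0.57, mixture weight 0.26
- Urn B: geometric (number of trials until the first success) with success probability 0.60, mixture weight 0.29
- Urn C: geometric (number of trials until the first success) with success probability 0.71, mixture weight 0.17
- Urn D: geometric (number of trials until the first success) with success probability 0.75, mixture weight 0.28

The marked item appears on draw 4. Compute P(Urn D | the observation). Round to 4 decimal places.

P(component k | x) = π_k·f_k(x) / marginal(x), where marginal(x) = Σ_j π_j·f_j(x).
Component likelihoods at x = 4:
  f_A = 0.045319
  f_B = 0.0384
  f_C = 0.0173162
  f_D = 0.0117188
Multiply by the mixture weights:
  π_A·f_A = 0.26 × 0.045319 = 0.0117829
  π_B·f_B = 0.29 × 0.0384 = 0.011136
  π_C·f_C = 0.17 × 0.0173162 = 0.00294375
  π_D·f_D = 0.28 × 0.0117188 = 0.00328125
Normaliser: 0.0117829 + 0.011136 + 0.00294375 + 0.00328125 = 0.0291439
So the posterior for Urn D is 0.00328125 / 0.0291439 ≈ 0.1126.

0.1126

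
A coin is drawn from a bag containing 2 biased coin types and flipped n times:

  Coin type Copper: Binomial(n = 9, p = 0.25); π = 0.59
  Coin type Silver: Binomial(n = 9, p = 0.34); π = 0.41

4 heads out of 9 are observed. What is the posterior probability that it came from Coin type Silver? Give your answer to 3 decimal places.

0.556

By Bayes' theorem, P(k | x) = π_k f_k(x) / Σ_j π_j f_j(x).
Binomial probabilities:
  p_Copper = C(9,4)·0.25^4·0.75^5 = 126·0.00390625·0.237305 = 0.116798
  p_Silver = C(9,4)·0.34^4·0.66^5 = 126·0.0133634·0.125233 = 0.210866
Unnormalised posteriors:
  π_Copper·p_Copper = 0.59 × 0.116798 = 0.0689111
  π_Silver·p_Silver = 0.41 × 0.210866 = 0.0864549
Sum: 0.0689111 + 0.0864549 = 0.155366
P(Coin type Silver | x) ≈ 0.556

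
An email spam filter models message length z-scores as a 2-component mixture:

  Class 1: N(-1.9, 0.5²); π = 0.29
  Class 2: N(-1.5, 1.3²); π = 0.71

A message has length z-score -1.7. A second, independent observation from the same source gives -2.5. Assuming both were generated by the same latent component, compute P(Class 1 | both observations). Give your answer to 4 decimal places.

0.6279

The responsibility of component k is π_k f_k(x) divided by Σ_j π_j f_j(x).
Since both observations come from the same component, the likelihood for component k is f_k(x₁)·f_k(x₂).
  p_1 = [0.73654] × [0.388372] = 0.286052
  p_2 = [0.303268] × [0.228285] = 0.0692316
Multiply by the mixture weights:
  π_1·p_1 = 0.29 × 0.286052 = 0.082955
  π_2·p_2 = 0.71 × 0.0692316 = 0.0491544
Denominator: 0.082955 + 0.0491544 = 0.132109
So the posterior for Class 1 is 0.082955 / 0.132109 ≈ 0.6279.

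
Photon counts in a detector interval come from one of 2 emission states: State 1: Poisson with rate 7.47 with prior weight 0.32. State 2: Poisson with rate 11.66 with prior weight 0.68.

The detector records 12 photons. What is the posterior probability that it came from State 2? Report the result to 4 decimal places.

0.8707

By Bayes' theorem, P(k | x) = w_k f_k(x) / Σ_j w_j f_j(x).
Poisson probabilities:
  f_1 = e^(−7.47)·7.47^12/12! = 0.0359195
  f_2 = e^(−11.66)·11.66^12/12! = 0.113808
Multiply by the mixture weights:
  w_1·f_1 = 0.32 × 0.0359195 = 0.0114942
  w_2·f_2 = 0.68 × 0.113808 = 0.0773893
Marginal: 0.0114942 + 0.0773893 = 0.0888835
P(State 2 | 12 photons) ≈ 0.8707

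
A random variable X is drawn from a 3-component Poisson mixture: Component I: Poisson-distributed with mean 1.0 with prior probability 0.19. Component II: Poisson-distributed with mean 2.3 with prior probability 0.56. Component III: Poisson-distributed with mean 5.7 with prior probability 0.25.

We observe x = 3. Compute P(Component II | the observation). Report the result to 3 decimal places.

0.752

P(component k | x) = P(Z=k)·f_k(x) / marginal(x), where marginal(x) = Σ_j P(Z=j)·f_j(x).
Poisson probabilities:
  L_I = 0.0613132
  L_II = 0.203308
  L_III = 0.103275
Unnormalised posteriors:
  P(Z=I)·L_I = 0.19 × 0.0613132 = 0.0116495
  P(Z=II)·L_II = 0.56 × 0.203308 = 0.113853
  P(Z=III)·L_III = 0.25 × 0.103275 = 0.0258187
Sum: 0.0116495 + 0.113853 + 0.0258187 = 0.151321
Responsibility of Component II: 0.113853 / 0.151321 ≈ 0.752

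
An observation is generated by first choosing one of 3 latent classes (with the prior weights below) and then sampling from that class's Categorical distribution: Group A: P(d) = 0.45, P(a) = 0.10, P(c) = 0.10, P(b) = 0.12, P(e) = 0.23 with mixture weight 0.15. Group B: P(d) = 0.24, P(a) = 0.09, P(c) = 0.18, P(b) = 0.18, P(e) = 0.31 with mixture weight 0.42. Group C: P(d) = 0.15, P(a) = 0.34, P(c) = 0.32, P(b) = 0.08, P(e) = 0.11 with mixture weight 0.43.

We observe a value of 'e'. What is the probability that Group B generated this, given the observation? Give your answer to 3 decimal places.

P(component k | x) = P(Z=k)·f_k(x) / marginal(x), where marginal(x) = Σ_j P(Z=j)·f_j(x).
Component likelihoods at x = 'e':
  f_A = 0.23
  f_B = 0.31
  f_C = 0.11
Weight by the priors:
  P(Z=A)·f_A = 0.15 × 0.23 = 0.0345
  P(Z=B)·f_B = 0.42 × 0.31 = 0.1302
  P(Z=C)·f_C = 0.43 × 0.11 = 0.0473
Denominator: 0.0345 + 0.1302 + 0.0473 = 0.212
P(Group B | 'e') ≈ 0.614

0.614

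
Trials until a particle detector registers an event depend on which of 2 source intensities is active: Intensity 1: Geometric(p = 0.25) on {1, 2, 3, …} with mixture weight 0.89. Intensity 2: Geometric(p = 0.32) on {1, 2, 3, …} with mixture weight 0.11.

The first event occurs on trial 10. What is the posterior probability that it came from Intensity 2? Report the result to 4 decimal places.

0.0615

P(component k | x) = π_k·f_k(x) / marginal(x), where marginal(x) = Σ_j π_j·f_j(x).
Component likelihoods at x = 10:
  f_1 = 0.0187712
  f_2 = 0.00994787
Multiply by the mixture weights:
  π_1·f_1 = 0.89 × 0.0187712 = 0.0167063
  π_2·f_2 = 0.11 × 0.00994787 = 0.00109427
Normaliser: 0.0167063 + 0.00109427 = 0.0178006
P(Intensity 2 | x) ≈ 0.0615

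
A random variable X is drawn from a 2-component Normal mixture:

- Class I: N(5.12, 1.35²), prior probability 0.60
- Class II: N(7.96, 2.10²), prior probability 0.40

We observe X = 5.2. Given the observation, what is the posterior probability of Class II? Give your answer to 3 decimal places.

0.153

Apply Bayes' rule: the posterior for each component is proportional to its prior times its likelihood at x.
Evaluate each component's likelihood at the observed value:
  L_I = 0.294994
  L_II = 0.0800944
Unnormalised posteriors:
  π_I·L_I = 0.60 × 0.294994 = 0.176997
  π_II·L_II = 0.40 × 0.0800944 = 0.0320378
Denominator: 0.176997 + 0.0320378 = 0.209034
Responsibility of Class II: 0.0320378 / 0.209034 ≈ 0.153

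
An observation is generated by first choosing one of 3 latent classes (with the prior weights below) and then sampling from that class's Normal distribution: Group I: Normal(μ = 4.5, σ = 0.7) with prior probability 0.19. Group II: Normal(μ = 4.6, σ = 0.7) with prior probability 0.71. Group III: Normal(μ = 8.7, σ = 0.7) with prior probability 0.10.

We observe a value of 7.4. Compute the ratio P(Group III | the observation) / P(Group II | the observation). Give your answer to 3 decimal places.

74.845

Only the two components matter; the odds are (π_i f_i(x)) / (π_j f_j(x)).
Component likelihoods at x = 7.4:
  L_I = (1/(0.7·√(2π)))·exp(−(7.4−4.5)²/(2·0.7²)) = 0.569918·exp(-8.58163) = 0.00010687
  L_II = (1/(0.7·√(2π)))·exp(−(7.4−4.6)²/(2·0.7²)) = 0.569918·exp(-8.00000) = 0.000191186
  L_III = (1/(0.7·√(2π)))·exp(−(7.4−8.7)²/(2·0.7²)) = 0.569918·exp(-1.72449) = 0.101596
0.0101596 / 0.000135742 ≈ 74.845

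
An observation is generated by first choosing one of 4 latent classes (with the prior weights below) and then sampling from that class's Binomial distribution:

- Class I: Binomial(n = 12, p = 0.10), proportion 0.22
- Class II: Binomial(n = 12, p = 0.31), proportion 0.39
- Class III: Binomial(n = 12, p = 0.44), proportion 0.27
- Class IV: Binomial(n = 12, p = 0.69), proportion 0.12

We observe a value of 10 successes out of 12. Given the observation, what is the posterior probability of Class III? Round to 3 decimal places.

The responsibility of component k is π_k f_k(x) divided by Σ_j π_j f_j(x).
Evaluate each component's likelihood at the observed value:
  L_I = 5.346e-09
  L_II = 0.000257549
  L_III = 0.0056292
  L_IV = 0.155152
Prior × likelihood for each component:
  π_I·L_I = 0.22 × 5.346e-09 = 1.17612e-09
  π_II·L_II = 0.39 × 0.000257549 = 0.000100444
  π_III·L_III = 0.27 × 0.0056292 = 0.00151988
  π_IV·L_IV = 0.12 × 0.155152 = 0.0186183
Normaliser: 1.17612e-09 + 0.000100444 + 0.00151988 + 0.0186183 = 0.0202386
P(Class III | 10 successes out of 12) ≈ 0.075

0.075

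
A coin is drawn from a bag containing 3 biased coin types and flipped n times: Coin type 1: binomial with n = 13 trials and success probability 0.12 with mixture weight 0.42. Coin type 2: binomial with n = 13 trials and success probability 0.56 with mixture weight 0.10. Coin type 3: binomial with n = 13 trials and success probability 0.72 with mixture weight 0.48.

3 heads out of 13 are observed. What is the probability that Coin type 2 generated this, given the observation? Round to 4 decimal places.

0.0230

Apply Bayes' rule: the posterior for each component is proportional to its prior times its likelihood at x.
Evaluate each component's likelihood at the observed value:
  p_1 = C(13,3)·0.12^3·0.88^10 = 286·0.001728·0.278501 = 0.137637
  p_2 = C(13,3)·0.56^3·0.44^10 = 286·0.175616·0.000271974 = 0.0136602
  p_3 = C(13,3)·0.72^3·0.28^10 = 286·0.373248·2.96197e-06 = 0.000316187
Weight by the priors:
  P(Z=1)·p_1 = 0.42 × 0.137637 = 0.0578077
  P(Z=2)·p_2 = 0.10 × 0.0136602 = 0.00136602
  P(Z=3)·p_3 = 0.48 × 0.000316187 = 0.00015177
Normaliser: 0.0578077 + 0.00136602 + 0.00015177 = 0.0593255
P(Coin type 2 | data) = 0.00136602 / 0.0593255 ≈ 0.0230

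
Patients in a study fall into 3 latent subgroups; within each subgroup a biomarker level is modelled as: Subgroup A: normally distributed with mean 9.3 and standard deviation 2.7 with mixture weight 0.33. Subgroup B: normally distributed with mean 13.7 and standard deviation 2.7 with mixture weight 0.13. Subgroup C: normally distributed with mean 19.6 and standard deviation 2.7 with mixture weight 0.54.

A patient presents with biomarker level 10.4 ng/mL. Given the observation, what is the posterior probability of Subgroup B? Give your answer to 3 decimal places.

By Bayes' theorem, P(k | x) = π_k f_k(x) / Σ_j π_j f_j(x).
Evaluate each component's likelihood at the observed value:
  f_A = (1/(2.7·√(2π)))·exp(−(10.4−9.3)²/(2·2.7²)) = 0.147756·exp(-0.08299) = 0.135989
  f_B = (1/(2.7·√(2π)))·exp(−(10.4−13.7)²/(2·2.7²)) = 0.147756·exp(-0.74691) = 0.0700109
  f_C = (1/(2.7·√(2π)))·exp(−(10.4−19.6)²/(2·2.7²)) = 0.147756·exp(-5.80521) = 0.000445015
Weight by the priors:
  π_A·f_A = 0.33 × 0.135989 = 0.0448764
  π_B·f_B = 0.13 × 0.0700109 = 0.00910142
  π_C·f_C = 0.54 × 0.000445015 = 0.000240308
Normaliser: 0.0448764 + 0.00910142 + 0.000240308 = 0.0542181
P(Subgroup B | data) ≈ 0.168

0.168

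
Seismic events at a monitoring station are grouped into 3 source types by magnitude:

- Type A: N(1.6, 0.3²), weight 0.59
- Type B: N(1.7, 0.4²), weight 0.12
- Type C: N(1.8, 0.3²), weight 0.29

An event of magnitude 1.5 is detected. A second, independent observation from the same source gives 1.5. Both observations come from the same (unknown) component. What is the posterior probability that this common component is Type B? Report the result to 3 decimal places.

0.076

P(component k | x) = π_k·f_k(x) / marginal(x), where marginal(x) = Σ_j π_j·f_j(x).
Since both observations come from the same component, the likelihood for component k is f_k(x₁)·f_k(x₂).
  L_A = [(1/(0.3·√(2π)))·exp(−(1.5−1.6)²/(2·0.3²)) = 1.329808·exp(-0.05556) = 1.25794] × [1.25794] = 1.58242
  L_B = [(1/(0.4·√(2π)))·exp(−(1.5−1.7)²/(2·0.4²)) = 0.997356·exp(-0.12500) = 0.880163] × [0.880163] = 0.774687
  L_C = [(1/(0.3·√(2π)))·exp(−(1.5−1.8)²/(2·0.3²)) = 1.329808·exp(-0.50000) = 0.806569] × [0.806569] = 0.650554
Prior × likelihood for each component:
  π_A·L_A = 0.59 × 1.58242 = 0.93363
  π_B·L_B = 0.12 × 0.774687 = 0.0929625
  π_C·L_C = 0.29 × 0.650554 = 0.188661
Sum: 0.93363 + 0.0929625 + 0.188661 = 1.21525
P(Type B | x₁, x₂) ≈ 0.076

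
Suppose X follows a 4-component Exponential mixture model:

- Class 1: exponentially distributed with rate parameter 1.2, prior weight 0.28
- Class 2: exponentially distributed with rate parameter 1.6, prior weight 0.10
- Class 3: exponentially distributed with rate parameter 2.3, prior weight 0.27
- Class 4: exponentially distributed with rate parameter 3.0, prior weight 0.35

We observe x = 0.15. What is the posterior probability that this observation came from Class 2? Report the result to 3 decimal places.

By Bayes' theorem, P(k | x) = w_k f_k(x) / Σ_j w_j f_j(x).
Evaluate each component's likelihood at the observed value:
  L_1 = 1.00232
  L_2 = 1.2586
  L_3 = 1.62891
  L_4 = 1.91288
Unnormalised posteriors:
  w_1·L_1 = 0.28 × 1.00232 = 0.280651
  w_2·L_2 = 0.10 × 1.2586 = 0.12586
  w_3·L_3 = 0.27 × 1.62891 = 0.439805
  w_4·L_4 = 0.35 × 1.91288 = 0.66951
Normaliser: 0.280651 + 0.12586 + 0.439805 + 0.66951 = 1.51583
Responsibility of Class 2: 0.12586 / 1.51583 ≈ 0.083

0.083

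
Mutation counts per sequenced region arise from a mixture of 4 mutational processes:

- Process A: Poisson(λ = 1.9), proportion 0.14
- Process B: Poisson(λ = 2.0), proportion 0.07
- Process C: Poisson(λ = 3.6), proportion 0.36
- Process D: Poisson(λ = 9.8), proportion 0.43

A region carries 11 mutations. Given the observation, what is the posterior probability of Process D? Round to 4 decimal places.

P(component k | x) = P(Z=k)·f_k(x) / marginal(x), where marginal(x) = Σ_j P(Z=j)·f_j(x).
Poisson probabilities:
  p_A = 4.3649e-06
  p_B = 6.94361e-06
  p_C = 0.000900973
  p_D = 0.111236
Prior × likelihood for each component:
  P(Z=A)·p_A = 0.14 × 4.3649e-06 = 6.11086e-07
  P(Z=B)·p_B = 0.07 × 6.94361e-06 = 4.86053e-07
  P(Z=C)·p_C = 0.36 × 0.000900973 = 0.00032435
  P(Z=D)·p_D = 0.43 × 0.111236 = 0.0478315
Denominator: 6.11086e-07 + 4.86053e-07 + 0.00032435 + 0.0478315 = 0.0481569
So the posterior for Process D is 0.0478315 / 0.0481569 ≈ 0.9932.

0.9932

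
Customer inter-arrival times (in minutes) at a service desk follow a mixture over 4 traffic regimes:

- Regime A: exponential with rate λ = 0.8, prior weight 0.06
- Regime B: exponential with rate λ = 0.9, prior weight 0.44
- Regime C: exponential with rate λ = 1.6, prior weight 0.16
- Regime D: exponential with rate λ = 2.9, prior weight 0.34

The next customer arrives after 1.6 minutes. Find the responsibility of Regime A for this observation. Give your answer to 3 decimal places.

Posterior ∝ prior × likelihood, so P(k | x) ∝ π_k f_k(x); normalise over all components.
Component likelihoods at x = 1.6 minutes:
  f_A = 0.8·e^(−0.8·1.6) = 0.8·e^(−1.2800) = 0.22243
  f_B = 0.9·e^(−0.9·1.6) = 0.9·e^(−1.4400) = 0.213235
  f_C = 1.6·e^(−1.6·1.6) = 1.6·e^(−2.5600) = 0.123688
  f_D = 2.9·e^(−2.9·1.6) = 2.9·e^(−4.6400) = 0.0280073
Multiply by the mixture weights:
  π_A·f_A = 0.06 × 0.22243 = 0.0133458
  π_B·f_B = 0.44 × 0.213235 = 0.0938234
  π_C·f_C = 0.16 × 0.123688 = 0.01979
  π_D·f_D = 0.34 × 0.0280073 = 0.00952249
Marginal: 0.0133458 + 0.0938234 + 0.01979 + 0.00952249 = 0.136482
So the posterior for Regime A is 0.0133458 / 0.136482 ≈ 0.098.

0.098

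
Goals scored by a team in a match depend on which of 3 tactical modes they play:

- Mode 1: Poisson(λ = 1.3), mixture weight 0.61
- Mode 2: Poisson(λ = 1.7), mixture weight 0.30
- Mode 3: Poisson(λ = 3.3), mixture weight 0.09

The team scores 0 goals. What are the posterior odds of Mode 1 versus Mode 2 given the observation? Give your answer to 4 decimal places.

3.0334

Only the two components matter; the odds are (π_i f_i(x)) / (π_j f_j(x)).
Poisson probabilities:
  f_1 = e^(−1.3)·1.3^0/0! = 0.272532
  f_2 = e^(−1.7)·1.7^0/0! = 0.182684
  f_3 = e^(−3.3)·3.3^0/0! = 0.0368832
Posterior odds = (π_1·f_1) / (π_2·f_2) = (0.61·0.272532) / (0.30·0.182684) = 0.166244 / 0.0548051 ≈ 3.0334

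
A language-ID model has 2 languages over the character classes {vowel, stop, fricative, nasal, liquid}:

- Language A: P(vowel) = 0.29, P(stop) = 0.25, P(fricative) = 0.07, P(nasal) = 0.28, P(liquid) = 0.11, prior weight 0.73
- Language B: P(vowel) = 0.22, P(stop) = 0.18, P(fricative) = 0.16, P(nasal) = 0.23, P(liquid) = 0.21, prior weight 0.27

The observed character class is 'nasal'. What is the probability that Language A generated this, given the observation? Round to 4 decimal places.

0.7670

By Bayes' theorem, P(k | x) = π_k f_k(x) / Σ_j π_j f_j(x).
Evaluate each component's likelihood at the observed value:
  L_A = P(nasal | comp) = 0.28
  L_B = P(nasal | comp) = 0.23
Unnormalised posteriors:
  π_A·L_A = 0.73 × 0.28 = 0.2044
  π_B·L_B = 0.27 × 0.23 = 0.0621
Normaliser: 0.2044 + 0.0621 = 0.2665
Responsibility of Language A: 0.2044 / 0.2665 ≈ 0.7670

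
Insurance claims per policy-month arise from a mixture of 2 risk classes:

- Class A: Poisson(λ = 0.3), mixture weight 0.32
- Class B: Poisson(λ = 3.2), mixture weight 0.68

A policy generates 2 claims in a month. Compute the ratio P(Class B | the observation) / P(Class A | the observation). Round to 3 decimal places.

13.303

Since P(k|x) ∝ π_k f_k(x), the posterior odds are π_i f_i(x) / (π_j f_j(x)).
Component likelihoods at x = 2 claims:
  p_A = 0.0333368
  p_B = 0.208702
Posterior odds = (π_B·p_B) / (π_A·p_A) = (0.68·0.208702) / (0.32·0.0333368) = 0.141918 / 0.0106678 ≈ 13.303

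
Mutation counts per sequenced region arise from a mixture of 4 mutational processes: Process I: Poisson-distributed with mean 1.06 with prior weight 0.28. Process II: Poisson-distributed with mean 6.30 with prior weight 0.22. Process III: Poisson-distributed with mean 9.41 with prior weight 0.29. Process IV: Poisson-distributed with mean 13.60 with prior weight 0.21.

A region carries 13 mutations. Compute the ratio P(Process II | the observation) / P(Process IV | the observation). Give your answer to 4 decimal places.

0.0701

Since P(k|x) ∝ π_k f_k(x), the posterior odds are π_i f_i(x) / (π_j f_j(x)).
Evaluate each component's likelihood at the observed value:
  f_I = e^(−1.06)·1.06^13/13! = 1.18671e-10
  f_II = e^(−6.30)·6.30^13/13! = 0.00726259
  f_III = e^(−9.41)·9.41^13/13! = 0.0596587
  f_IV = e^(−13.60)·13.60^13/13! = 0.108473
0.00159777 / 0.0227793 ≈ 0.0701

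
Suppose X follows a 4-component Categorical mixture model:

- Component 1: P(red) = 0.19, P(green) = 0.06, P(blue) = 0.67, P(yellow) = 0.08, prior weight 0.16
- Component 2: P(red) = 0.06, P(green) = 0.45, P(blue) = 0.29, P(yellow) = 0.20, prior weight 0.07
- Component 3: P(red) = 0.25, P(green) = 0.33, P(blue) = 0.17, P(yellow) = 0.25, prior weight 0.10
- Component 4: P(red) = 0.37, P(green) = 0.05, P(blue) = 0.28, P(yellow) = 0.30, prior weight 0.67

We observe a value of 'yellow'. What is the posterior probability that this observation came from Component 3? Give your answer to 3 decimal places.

0.099

Apply Bayes' rule: the posterior for each component is proportional to its prior times its likelihood at x.
Categorical probabilities:
  f_1 = P(yellow | comp) = 0.08
  f_2 = P(yellow | comp) = 0.20
  f_3 = P(yellow | comp) = 0.25
  f_4 = P(yellow | comp) = 0.30
Multiply by the mixture weights:
  π_1·f_1 = 0.16 × 0.08 = 0.0128
  π_2·f_2 = 0.07 × 0.2 = 0.014
  π_3·f_3 = 0.10 × 0.25 = 0.025
  π_4·f_4 = 0.67 × 0.3 = 0.201
Normaliser: 0.0128 + 0.014 + 0.025 + 0.201 = 0.2528
P(Component 3 | data) = 0.025 / 0.2528 ≈ 0.099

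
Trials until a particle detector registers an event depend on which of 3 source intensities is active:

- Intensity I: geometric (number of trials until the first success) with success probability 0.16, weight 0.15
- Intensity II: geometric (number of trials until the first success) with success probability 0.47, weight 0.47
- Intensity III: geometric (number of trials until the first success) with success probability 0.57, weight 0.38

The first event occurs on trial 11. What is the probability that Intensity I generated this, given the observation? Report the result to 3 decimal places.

Apply Bayes' rule: the posterior for each component is proportional to its prior times its likelihood at x.
Evaluate each component's likelihood at the observed value:
  f_I = 0.16·(1−0.16)^10 = 0.16·0.174901 = 0.0279842
  f_II = 0.47·(1−0.47)^10 = 0.47·0.00174887 = 0.000821971
  f_III = 0.57·(1−0.57)^10 = 0.57·0.000216115 = 0.000123185
Unnormalised posteriors:
  π_I·f_I = 0.15 × 0.0279842 = 0.00419763
  π_II·f_II = 0.47 × 0.000821971 = 0.000386326
  π_III·f_III = 0.38 × 0.000123185 = 4.68105e-05
Evidence: 0.00419763 + 0.000386326 + 4.68105e-05 = 0.00463077
So the posterior for Intensity I is 0.00419763 / 0.00463077 ≈ 0.906.

0.906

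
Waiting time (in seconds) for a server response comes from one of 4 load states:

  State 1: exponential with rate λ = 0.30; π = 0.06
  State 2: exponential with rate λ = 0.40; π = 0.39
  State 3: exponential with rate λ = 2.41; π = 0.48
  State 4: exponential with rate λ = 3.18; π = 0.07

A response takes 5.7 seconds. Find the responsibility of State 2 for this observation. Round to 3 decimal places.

0.830

Posterior ∝ prior × likelihood, so P(k | x) ∝ w_k f_k(x); normalise over all components.
Component likelihoods at x = 5.7 seconds:
  p_1 = 0.30·e^(−0.30·5.7) = 0.30·e^(−1.7100) = 0.0542597
  p_2 = 0.40·e^(−0.40·5.7) = 0.40·e^(−2.2800) = 0.0409137
  p_3 = 2.41·e^(−2.41·5.7) = 2.41·e^(−13.7370) = 2.60684e-06
  p_4 = 3.18·e^(−3.18·5.7) = 3.18·e^(−18.1260) = 4.26978e-08
Unnormalised posteriors:
  w_1·p_1 = 0.06 × 0.0542597 = 0.00325558
  w_2·p_2 = 0.39 × 0.0409137 = 0.0159563
  w_3·p_3 = 0.48 × 2.60684e-06 = 1.25128e-06
  w_4·p_4 = 0.07 × 4.26978e-08 = 2.98884e-09
Normaliser: 0.00325558 + 0.0159563 + 1.25128e-06 + 2.98884e-09 = 0.0192132
Responsibility of State 2: 0.0159563 / 0.0192132 ≈ 0.830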